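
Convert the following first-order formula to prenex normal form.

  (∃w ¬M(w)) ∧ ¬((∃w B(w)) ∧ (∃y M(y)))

∃w ∀z ∀y (¬M(w) ∧ (¬B(z) ∨ ¬M(y)))

Push ¬ through the quantifiers and connectives to reach negation normal form:
  (∃w ¬M(w)) ∧ ((∀w ¬B(w)) ∨ (∀y ¬M(y)))
Standardize variables apart so no two quantifiers bind the same name: w↦z.
  (∃w ¬M(w)) ∧ ((∀z ¬B(z)) ∨ (∀y ¬M(y)))
Finally move all quantifiers to the prefix:
  ∃w ∀z ∀y (¬M(w) ∧ (¬B(z) ∨ ¬M(y)))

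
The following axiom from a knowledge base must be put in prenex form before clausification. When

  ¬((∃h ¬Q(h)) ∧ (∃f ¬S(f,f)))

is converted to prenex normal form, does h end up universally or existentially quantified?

universal

Push ¬ through the quantifiers and connectives to reach negation normal form:
  (∀h Q(h)) ∨ (∀f S(f,f))
Pull the quantifiers to the front (each side's bound variable is not free in the other side):
  ∀h ∀f (Q(h) ∨ S(f,f))
The quantifier ∃h sits under an odd number of negations, so it flips to ∀h.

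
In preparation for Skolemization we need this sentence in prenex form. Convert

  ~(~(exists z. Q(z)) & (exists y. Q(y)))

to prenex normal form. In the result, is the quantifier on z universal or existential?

Drive negations inward (¬∀x A ≡ ∃x ¬A, ¬∃x A ≡ ∀x ¬A, De Morgan for ∧/∨):
  (exists z. Q(z)) | (forall y. ~Q(y))
All bound variables are already distinct, so no renaming is needed.
Finally move all quantifiers to the prefix:
  exists z. forall y. (Q(z) | ~Q(y))
The quantifier exists z sits under an even number of negations, so it remains existential.

existential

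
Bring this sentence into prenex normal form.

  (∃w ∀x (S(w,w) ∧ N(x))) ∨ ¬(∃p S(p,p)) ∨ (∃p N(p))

Drive negations inward (¬∀x A ≡ ∃x ¬A, ¬∃x A ≡ ∀x ¬A, De Morgan for ∧/∨):
  (∃w ∀x (S(w,w) ∧ N(x))) ∨ (∀p ¬S(p,p)) ∨ (∃p N(p))
Standardize variables apart so no two quantifiers bind the same name: p↦v.
  (∃w ∀x (S(w,w) ∧ N(x))) ∨ (∀p ¬S(p,p)) ∨ (∃v N(v))
Finally move all quantifiers to the prefix:
  ∃w ∀x ∀p ∃v (S(w,w) ∧ N(x) ∨ ¬S(p,p) ∨ N(v))

∃w ∀x ∀p ∃v (S(w,w) ∧ N(x) ∨ ¬S(p,p) ∨ N(v))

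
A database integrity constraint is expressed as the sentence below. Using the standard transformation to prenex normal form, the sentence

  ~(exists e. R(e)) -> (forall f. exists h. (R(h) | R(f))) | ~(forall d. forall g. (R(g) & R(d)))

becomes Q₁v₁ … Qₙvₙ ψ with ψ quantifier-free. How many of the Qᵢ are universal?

1

Eliminate → and ↔ using ¬ and ∨.
  ~~(exists e. R(e)) | (forall f. exists h. (R(h) | R(f))) | ~(forall d. forall g. (R(g) & R(d)))
Push ¬ through the quantifiers and connectives to reach negation normal form:
  (exists e. R(e)) | (forall f. exists h. (R(h) | R(f))) | (exists d. exists g. (~R(g) | ~R(d)))
Extract every quantifier outward, since the variables are now distinct and don't occur free across branches:
  exists e. forall f. exists h. exists d. exists g. (R(e) | R(h) | R(f) | ~R(g) | ~R(d))
The prefix is exists e forall f exists h exists d exists g: 1 universal, 4 existential.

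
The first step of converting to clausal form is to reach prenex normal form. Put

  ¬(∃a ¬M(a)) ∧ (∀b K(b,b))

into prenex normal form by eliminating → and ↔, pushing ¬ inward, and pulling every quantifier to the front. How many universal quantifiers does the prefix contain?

Drive negations inward (¬∀x A ≡ ∃x ¬A, ¬∃x A ≡ ∀x ¬A, De Morgan for ∧/∨):
  (∀a M(a)) ∧ (∀b K(b,b))
All bound variables are already distinct, so no renaming is needed.
Pull the quantifiers to the front (each side's bound variable is not free in the other side):
  ∀a ∀b (M(a) ∧ K(b,b))
The prefix is ∀a ∀b: 2 universal, 0 existential.

2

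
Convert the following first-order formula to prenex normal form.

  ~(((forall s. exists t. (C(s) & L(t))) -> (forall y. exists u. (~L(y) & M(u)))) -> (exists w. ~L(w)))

exists s. forall t. forall y. exists u. forall w. ((~C(s) | ~L(t) | ~L(y) & M(u)) & L(w))

Eliminate → and ↔ using ¬ and ∨.
  ~(~(~(forall s. exists t. (C(s) & L(t))) | (forall y. exists u. (~L(y) & M(u)))) | (exists w. ~L(w)))
Push ¬ through the quantifiers and connectives to reach negation normal form:
  ((exists s. forall t. (~C(s) | ~L(t))) | (forall y. exists u. (~L(y) & M(u)))) & (forall w. L(w))
All bound variables are already distinct, so no renaming is needed.
Finally move all quantifiers to the prefix:
  exists s. forall t. forall y. exists u. forall w. ((~C(s) | ~L(t) | ~L(y) & M(u)) & L(w))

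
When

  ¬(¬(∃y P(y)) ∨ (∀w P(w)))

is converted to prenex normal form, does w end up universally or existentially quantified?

existential

Push ¬ through the quantifiers and connectives to reach negation normal form:
  (∃y P(y)) ∧ (∃w ¬P(w))
All bound variables are already distinct, so no renaming is needed.
Extract every quantifier outward, since the variables are now distinct and don't occur free across branches:
  ∃y ∃w (P(y) ∧ ¬P(w))
The quantifier ∀w sits under an odd number of negations, so it flips to ∃w.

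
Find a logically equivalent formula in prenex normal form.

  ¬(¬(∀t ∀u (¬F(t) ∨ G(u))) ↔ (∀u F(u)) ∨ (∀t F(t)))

Rewrite implications/biconditionals: A → B as ¬A ∨ B; A ↔ B as (¬A ∨ B) ∧ (¬B ∨ A).
  ¬((¬¬(∀t ∀u (¬F(t) ∨ G(u))) ∨ (∀u F(u)) ∨ (∀t F(t))) ∧ (¬((∀u F(u)) ∨ (∀t F(t))) ∨ ¬(∀t ∀u (¬F(t) ∨ G(u)))))
Move each ¬ inward, flipping quantifiers it crosses:
  (∃t ∃u (F(t) ∧ ¬G(u))) ∧ (∃u ¬F(u)) ∧ (∃t ¬F(t)) ∨ ((∀u F(u)) ∨ (∀t F(t))) ∧ (∀t ∀u (¬F(t) ∨ G(u)))
Standardize variables apart so no two quantifiers bind the same name: u↦y1, t↦v, u↦u1, t↦w, t↦v1, u↦z.
  (∃t ∃u (F(t) ∧ ¬G(u))) ∧ (∃y1 ¬F(y1)) ∧ (∃v ¬F(v)) ∨ ((∀u1 F(u1)) ∨ (∀w F(w))) ∧ (∀v1 ∀z (¬F(v1) ∨ G(z)))
Pull the quantifiers to the front (each side's bound variable is not free in the other side):
  ∃t ∃u ∃y1 ∃v ∀u1 ∀w ∀v1 ∀z (F(t) ∧ ¬G(u) ∧ ¬F(y1) ∧ ¬F(v) ∨ (F(u1) ∨ F(w)) ∧ (¬F(v1) ∨ G(z)))

∃t ∃u ∃y1 ∃v ∀u1 ∀w ∀v1 ∀z (F(t) ∧ ¬G(u) ∧ ¬F(y1) ∧ ¬F(v) ∨ (F(u1) ∨ F(w)) ∧ (¬F(v1) ∨ G(z)))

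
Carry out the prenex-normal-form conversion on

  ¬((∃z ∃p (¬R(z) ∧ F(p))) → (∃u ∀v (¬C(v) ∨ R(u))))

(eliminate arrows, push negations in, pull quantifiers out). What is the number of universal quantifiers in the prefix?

1

Rewrite implications/biconditionals: A → B as ¬A ∨ B.
  ¬(¬(∃z ∃p (¬R(z) ∧ F(p))) ∨ (∃u ∀v (¬C(v) ∨ R(u))))
Move each ¬ inward, flipping quantifiers it crosses:
  (∃z ∃p (¬R(z) ∧ F(p))) ∧ (∀u ∃v (C(v) ∧ ¬R(u)))
All bound variables are already distinct, so no renaming is needed.
Extract every quantifier outward, since the variables are now distinct and don't occur free across branches:
  ∃z ∃p ∀u ∃v (¬R(z) ∧ F(p) ∧ C(v) ∧ ¬R(u))
The prefix is ∃z ∃p ∀u ∃v: 1 universal, 3 existential.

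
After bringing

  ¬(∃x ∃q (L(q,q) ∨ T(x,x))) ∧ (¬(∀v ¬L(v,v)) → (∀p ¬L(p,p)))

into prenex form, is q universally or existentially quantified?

universal

First replace A → B with ¬A ∨ B.
  ¬(∃x ∃q (L(q,q) ∨ T(x,x))) ∧ (¬¬(∀v ¬L(v,v)) ∨ (∀p ¬L(p,p)))
Push ¬ through the quantifiers and connectives to reach negation normal form:
  (∀x ∀q (¬L(q,q) ∧ ¬T(x,x))) ∧ ((∀v ¬L(v,v)) ∨ (∀p ¬L(p,p)))
All bound variables are already distinct, so no renaming is needed.
Finally move all quantifiers to the prefix:
  ∀x ∀q ∀v ∀p (¬L(q,q) ∧ ¬T(x,x) ∧ (¬L(v,v) ∨ ¬L(p,p)))
The quantifier ∃q sits under an odd number of negations (counting the antecedent side of each →), so it flips to ∀q.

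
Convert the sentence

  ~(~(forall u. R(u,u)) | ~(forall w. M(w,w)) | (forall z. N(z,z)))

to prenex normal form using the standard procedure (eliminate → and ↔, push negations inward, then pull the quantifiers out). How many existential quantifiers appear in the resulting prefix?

1

Push ¬ through the quantifiers and connectives to reach negation normal form:
  (forall u. R(u,u)) & (forall w. M(w,w)) & (exists z. ~N(z,z))
All bound variables are already distinct, so no renaming is needed.
Extract every quantifier outward, since the variables are now distinct and don't occur free across branches:
  forall u. forall w. exists z. (R(u,u) & M(w,w) & ~N(z,z))
The prefix is forall u forall w exists z: 2 universal, 1 existential.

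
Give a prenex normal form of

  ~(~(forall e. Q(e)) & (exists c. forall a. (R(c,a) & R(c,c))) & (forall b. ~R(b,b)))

forall e. forall c. exists a. exists b. (Q(e) | ~R(c,a) | ~R(c,c) | R(b,b))

Drive negations inward (¬∀x A ≡ ∃x ¬A, ¬∃x A ≡ ∀x ¬A, De Morgan for ∧/∨):
  (forall e. Q(e)) | (forall c. exists a. (~R(c,a) | ~R(c,c))) | (exists b. R(b,b))
Finally move all quantifiers to the prefix:
  forall e. forall c. exists a. exists b. (Q(e) | ~R(c,a) | ~R(c,c) | R(b,b))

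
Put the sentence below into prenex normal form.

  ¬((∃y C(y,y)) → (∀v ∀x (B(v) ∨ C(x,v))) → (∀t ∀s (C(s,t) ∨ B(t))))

Eliminate → and ↔ using ¬ and ∨.
  ¬(¬(∃y C(y,y)) ∨ ¬(∀v ∀x (B(v) ∨ C(x,v))) ∨ (∀t ∀s (C(s,t) ∨ B(t))))
Move each ¬ inward, flipping quantifiers it crosses:
  (∃y C(y,y)) ∧ (∀v ∀x (B(v) ∨ C(x,v))) ∧ (∃t ∃s (¬C(s,t) ∧ ¬B(t)))
Finally move all quantifiers to the prefix:
  ∃y ∀v ∀x ∃t ∃s (C(y,y) ∧ (B(v) ∨ C(x,v)) ∧ ¬C(s,t) ∧ ¬B(t))

∃y ∀v ∀x ∃t ∃s (C(y,y) ∧ (B(v) ∨ C(x,v)) ∧ ¬C(s,t) ∧ ¬B(t))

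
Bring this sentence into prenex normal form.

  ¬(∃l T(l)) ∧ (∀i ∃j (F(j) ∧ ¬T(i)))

Drive negations inward (¬∀x A ≡ ∃x ¬A, ¬∃x A ≡ ∀x ¬A, De Morgan for ∧/∨):
  (∀l ¬T(l)) ∧ (∀i ∃j (F(j) ∧ ¬T(i)))
Finally move all quantifiers to the prefix:
  ∀l ∀i ∃j (¬T(l) ∧ F(j) ∧ ¬T(i))

∀l ∀i ∃j (¬T(l) ∧ F(j) ∧ ¬T(i))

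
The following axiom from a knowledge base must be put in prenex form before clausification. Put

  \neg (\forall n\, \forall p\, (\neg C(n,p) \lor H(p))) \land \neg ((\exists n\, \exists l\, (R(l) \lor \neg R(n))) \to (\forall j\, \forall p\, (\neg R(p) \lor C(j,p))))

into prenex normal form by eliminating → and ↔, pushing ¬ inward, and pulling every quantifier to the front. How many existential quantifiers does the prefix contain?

6

Rewrite implications/biconditionals: A → B as ¬A ∨ B.
  \neg (\forall n\, \forall p\, (\neg C(n,p) \lor H(p))) \land \neg (\neg (\exists n\, \exists l\, (R(l) \lor \neg R(n))) \lor (\forall j\, \forall p\, (\neg R(p) \lor C(j,p))))
Move each ¬ inward, flipping quantifiers it crosses:
  (\exists n\, \exists p\, (C(n,p) \land \neg H(p))) \land (\exists n\, \exists l\, (R(l) \lor \neg R(n))) \land (\exists j\, \exists p\, (R(p) \land \neg C(j,p)))
Rename bound variables to avoid capture: n↦u, p↦t.
  (\exists n\, \exists p\, (C(n,p) \land \neg H(p))) \land (\exists u\, \exists l\, (R(l) \lor \neg R(u))) \land (\exists j\, \exists t\, (R(t) \land \neg C(j,t)))
Extract every quantifier outward, since the variables are now distinct and don't occur free across branches:
  \exists n\, \exists p\, \exists u\, \exists l\, \exists j\, \exists t\, (C(n,p) \land \neg H(p) \land (R(l) \lor \neg R(u)) \land R(t) \land \neg C(j,t))
The prefix is \exists n \exists p \exists u \exists l \exists j \exists t: 0 universal, 6 existential.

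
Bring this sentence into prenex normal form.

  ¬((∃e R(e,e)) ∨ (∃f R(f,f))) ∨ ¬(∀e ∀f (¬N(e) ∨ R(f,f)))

∀e ∀f ∃t ∃x (¬R(e,e) ∧ ¬R(f,f) ∨ N(t) ∧ ¬R(x,x))

Move each ¬ inward, flipping quantifiers it crosses:
  (∀e ¬R(e,e)) ∧ (∀f ¬R(f,f)) ∨ (∃e ∃f (N(e) ∧ ¬R(f,f)))
Give each quantifier a distinct variable: e↦t, f↦x.
  (∀e ¬R(e,e)) ∧ (∀f ¬R(f,f)) ∨ (∃t ∃x (N(t) ∧ ¬R(x,x)))
Extract every quantifier outward, since the variables are now distinct and don't occur free across branches:
  ∀e ∀f ∃t ∃x (¬R(e,e) ∧ ¬R(f,f) ∨ N(t) ∧ ¬R(x,x))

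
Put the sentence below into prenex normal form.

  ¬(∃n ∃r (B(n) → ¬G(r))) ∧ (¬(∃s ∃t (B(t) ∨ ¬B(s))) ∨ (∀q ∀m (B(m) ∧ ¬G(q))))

First replace A → B with ¬A ∨ B.
  ¬(∃n ∃r (¬B(n) ∨ ¬G(r))) ∧ (¬(∃s ∃t (B(t) ∨ ¬B(s))) ∨ (∀q ∀m (B(m) ∧ ¬G(q))))
Move each ¬ inward, flipping quantifiers it crosses:
  (∀n ∀r (B(n) ∧ G(r))) ∧ ((∀s ∀t (¬B(t) ∧ B(s))) ∨ (∀q ∀m (B(m) ∧ ¬G(q))))
Pull the quantifiers to the front (each side's bound variable is not free in the other side):
  ∀n ∀r ∀s ∀t ∀q ∀m (B(n) ∧ G(r) ∧ (¬B(t) ∧ B(s) ∨ B(m) ∧ ¬G(q)))

∀n ∀r ∀s ∀t ∀q ∀m (B(n) ∧ G(r) ∧ (¬B(t) ∧ B(s) ∨ B(m) ∧ ¬G(q)))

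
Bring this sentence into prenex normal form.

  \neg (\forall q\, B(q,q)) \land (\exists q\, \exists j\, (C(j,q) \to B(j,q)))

\exists q\, \exists z\, \exists j\, (\neg B(q,q) \land (\neg C(j,z) \lor B(j,z)))

Rewrite implications/biconditionals: A → B as ¬A ∨ B.
  \neg (\forall q\, B(q,q)) \land (\exists q\, \exists j\, (\neg C(j,q) \lor B(j,q)))
Drive negations inward (¬∀x A ≡ ∃x ¬A, ¬∃x A ≡ ∀x ¬A, De Morgan for ∧/∨):
  (\exists q\, \neg B(q,q)) \land (\exists q\, \exists j\, (\neg C(j,q) \lor B(j,q)))
Rename bound variables to avoid capture: q↦z.
  (\exists q\, \neg B(q,q)) \land (\exists z\, \exists j\, (\neg C(j,z) \lor B(j,z)))
Finally move all quantifiers to the prefix:
  \exists q\, \exists z\, \exists j\, (\neg B(q,q) \land (\neg C(j,z) \lor B(j,z)))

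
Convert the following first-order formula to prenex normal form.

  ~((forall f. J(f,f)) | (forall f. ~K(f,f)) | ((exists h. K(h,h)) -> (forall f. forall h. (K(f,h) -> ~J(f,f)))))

Eliminate → and ↔ using ¬ and ∨.
  ~((forall f. J(f,f)) | (forall f. ~K(f,f)) | ~(exists h. K(h,h)) | (forall f. forall h. (~K(f,h) | ~J(f,f))))
Move each ¬ inward, flipping quantifiers it crosses:
  (exists f. ~J(f,f)) & (exists f. K(f,f)) & (exists h. K(h,h)) & (exists f. exists h. (K(f,h) & J(f,f)))
Give each quantifier a distinct variable: f↦y1, f↦u1, h↦q.
  (exists f. ~J(f,f)) & (exists y1. K(y1,y1)) & (exists h. K(h,h)) & (exists u1. exists q. (K(u1,q) & J(u1,u1)))
Extract every quantifier outward, since the variables are now distinct and don't occur free across branches:
  exists f. exists y1. exists h. exists u1. exists q. (~J(f,f) & K(y1,y1) & K(h,h) & K(u1,q) & J(u1,u1))

exists f. exists y1. exists h. exists u1. exists q. (~J(f,f) & K(y1,y1) & K(h,h) & K(u1,q) & J(u1,u1))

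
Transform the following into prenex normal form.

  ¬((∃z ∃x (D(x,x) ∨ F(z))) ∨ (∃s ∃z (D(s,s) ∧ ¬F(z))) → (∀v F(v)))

∃z ∃x ∃s ∃x1 ∃v ((D(x,x) ∨ F(z) ∨ D(s,s) ∧ ¬F(x1)) ∧ ¬F(v))

Rewrite implications/biconditionals: A → B as ¬A ∨ B.
  ¬(¬((∃z ∃x (D(x,x) ∨ F(z))) ∨ (∃s ∃z (D(s,s) ∧ ¬F(z)))) ∨ (∀v F(v)))
Drive negations inward (¬∀x A ≡ ∃x ¬A, ¬∃x A ≡ ∀x ¬A, De Morgan for ∧/∨):
  ((∃z ∃x (D(x,x) ∨ F(z))) ∨ (∃s ∃z (D(s,s) ∧ ¬F(z)))) ∧ (∃v ¬F(v))
Standardize variables apart so no two quantifiers bind the same name: z↦x1.
  ((∃z ∃x (D(x,x) ∨ F(z))) ∨ (∃s ∃x1 (D(s,s) ∧ ¬F(x1)))) ∧ (∃v ¬F(v))
Pull the quantifiers to the front (each side's bound variable is not free in the other side):
  ∃z ∃x ∃s ∃x1 ∃v ((D(x,x) ∨ F(z) ∨ D(s,s) ∧ ¬F(x1)) ∧ ¬F(v))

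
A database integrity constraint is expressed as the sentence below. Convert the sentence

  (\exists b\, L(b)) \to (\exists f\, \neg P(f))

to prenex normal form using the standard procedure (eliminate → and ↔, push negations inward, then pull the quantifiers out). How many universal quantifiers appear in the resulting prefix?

Eliminate → and ↔ using ¬ and ∨.
  \neg (\exists b\, L(b)) \lor (\exists f\, \neg P(f))
Move each ¬ inward, flipping quantifiers it crosses:
  (\forall b\, \neg L(b)) \lor (\exists f\, \neg P(f))
All bound variables are already distinct, so no renaming is needed.
Extract every quantifier outward, since the variables are now distinct and don't occur free across branches:
  \forall b\, \exists f\, (\neg L(b) \lor \neg P(f))
The prefix is \forall b \exists f: 1 universal, 1 existential.

1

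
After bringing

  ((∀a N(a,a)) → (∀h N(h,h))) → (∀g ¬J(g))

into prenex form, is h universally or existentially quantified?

existential

First replace A → B with ¬A ∨ B.
  ¬(¬(∀a N(a,a)) ∨ (∀h N(h,h))) ∨ (∀g ¬J(g))
Move each ¬ inward, flipping quantifiers it crosses:
  (∀a N(a,a)) ∧ (∃h ¬N(h,h)) ∨ (∀g ¬J(g))
Extract every quantifier outward, since the variables are now distinct and don't occur free across branches:
  ∀a ∃h ∀g (N(a,a) ∧ ¬N(h,h) ∨ ¬J(g))
The quantifier ∀h sits under an odd number of negations (counting the antecedent side of each →), so it flips to ∃h.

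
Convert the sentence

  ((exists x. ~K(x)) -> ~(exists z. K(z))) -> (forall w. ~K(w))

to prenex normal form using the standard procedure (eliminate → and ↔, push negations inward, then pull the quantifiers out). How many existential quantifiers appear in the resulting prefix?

2

Rewrite implications/biconditionals: A → B as ¬A ∨ B.
  ~(~(exists x. ~K(x)) | ~(exists z. K(z))) | (forall w. ~K(w))
Drive negations inward (¬∀x A ≡ ∃x ¬A, ¬∃x A ≡ ∀x ¬A, De Morgan for ∧/∨):
  (exists x. ~K(x)) & (exists z. K(z)) | (forall w. ~K(w))
Pull the quantifiers to the front (each side's bound variable is not free in the other side):
  exists x. exists z. forall w. (~K(x) & K(z) | ~K(w))
The prefix is exists x exists z forall w: 1 universal, 2 existential.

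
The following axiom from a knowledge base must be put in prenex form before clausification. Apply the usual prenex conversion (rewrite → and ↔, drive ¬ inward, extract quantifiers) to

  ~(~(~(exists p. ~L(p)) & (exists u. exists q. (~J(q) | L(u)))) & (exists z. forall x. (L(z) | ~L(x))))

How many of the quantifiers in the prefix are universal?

Push ¬ through the quantifiers and connectives to reach negation normal form:
  (forall p. L(p)) & (exists u. exists q. (~J(q) | L(u))) | (forall z. exists x. (~L(z) & L(x)))
All bound variables are already distinct, so no renaming is needed.
Extract every quantifier outward, since the variables are now distinct and don't occur free across branches:
  forall p. exists u. exists q. forall z. exists x. (L(p) & (~J(q) | L(u)) | ~L(z) & L(x))
The prefix is forall p exists u exists q forall z exists x: 2 universal, 3 existential.

2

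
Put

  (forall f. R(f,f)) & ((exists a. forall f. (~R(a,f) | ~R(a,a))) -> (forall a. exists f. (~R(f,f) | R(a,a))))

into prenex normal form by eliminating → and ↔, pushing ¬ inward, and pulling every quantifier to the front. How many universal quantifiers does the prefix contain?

3

Rewrite implications/biconditionals: A → B as ¬A ∨ B.
  (forall f. R(f,f)) & (~(exists a. forall f. (~R(a,f) | ~R(a,a))) | (forall a. exists f. (~R(f,f) | R(a,a))))
Move each ¬ inward, flipping quantifiers it crosses:
  (forall f. R(f,f)) & ((forall a. exists f. (R(a,f) & R(a,a))) | (forall a. exists f. (~R(f,f) | R(a,a))))
Rename bound variables to avoid capture: f↦y, a↦u1, f↦v.
  (forall f. R(f,f)) & ((forall a. exists y. (R(a,y) & R(a,a))) | (forall u1. exists v. (~R(v,v) | R(u1,u1))))
Extract every quantifier outward, since the variables are now distinct and don't occur free across branches:
  forall f. forall a. exists y. forall u1. exists v. (R(f,f) & (R(a,y) & R(a,a) | ~R(v,v) | R(u1,u1)))
The prefix is forall f forall a exists y forall u1 exists v: 3 universal, 2 existential.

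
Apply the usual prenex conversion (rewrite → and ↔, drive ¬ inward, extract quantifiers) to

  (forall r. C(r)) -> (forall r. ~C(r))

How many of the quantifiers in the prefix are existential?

1

Eliminate → and ↔ using ¬ and ∨.
  ~(forall r. C(r)) | (forall r. ~C(r))
Move each ¬ inward, flipping quantifiers it crosses:
  (exists r. ~C(r)) | (forall r. ~C(r))
Standardize variables apart so no two quantifiers bind the same name: r↦t.
  (exists r. ~C(r)) | (forall t. ~C(t))
Extract every quantifier outward, since the variables are now distinct and don't occur free across branches:
  exists r. forall t. (~C(r) | ~C(t))
The prefix is exists r forall t: 1 universal, 1 existential.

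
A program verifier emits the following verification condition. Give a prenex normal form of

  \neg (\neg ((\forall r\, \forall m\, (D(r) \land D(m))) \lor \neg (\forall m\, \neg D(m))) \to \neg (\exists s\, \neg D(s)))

\exists r\, \exists m\, \forall w1\, \exists s\, ((\neg D(r) \lor \neg D(m)) \land \neg D(w1) \land \neg D(s))

Eliminate → and ↔ using ¬ and ∨.
  \neg (\neg \neg ((\forall r\, \forall m\, (D(r) \land D(m))) \lor \neg (\forall m\, \neg D(m))) \lor \neg (\exists s\, \neg D(s)))
Push ¬ through the quantifiers and connectives to reach negation normal form:
  (\exists r\, \exists m\, (\neg D(r) \lor \neg D(m))) \land (\forall m\, \neg D(m)) \land (\exists s\, \neg D(s))
Rename bound variables to avoid capture: m↦w1.
  (\exists r\, \exists m\, (\neg D(r) \lor \neg D(m))) \land (\forall w1\, \neg D(w1)) \land (\exists s\, \neg D(s))
Extract every quantifier outward, since the variables are now distinct and don't occur free across branches:
  \exists r\, \exists m\, \forall w1\, \exists s\, ((\neg D(r) \lor \neg D(m)) \land \neg D(w1) \land \neg D(s))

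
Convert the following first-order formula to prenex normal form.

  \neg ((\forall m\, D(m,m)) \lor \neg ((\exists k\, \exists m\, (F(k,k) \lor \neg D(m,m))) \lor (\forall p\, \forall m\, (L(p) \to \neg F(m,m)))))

Rewrite implications/biconditionals: A → B as ¬A ∨ B.
  \neg ((\forall m\, D(m,m)) \lor \neg ((\exists k\, \exists m\, (F(k,k) \lor \neg D(m,m))) \lor (\forall p\, \forall m\, (\neg L(p) \lor \neg F(m,m)))))
Drive negations inward (¬∀x A ≡ ∃x ¬A, ¬∃x A ≡ ∀x ¬A, De Morgan for ∧/∨):
  (\exists m\, \neg D(m,m)) \land ((\exists k\, \exists m\, (F(k,k) \lor \neg D(m,m))) \lor (\forall p\, \forall m\, (\neg L(p) \lor \neg F(m,m))))
Standardize variables apart so no two quantifiers bind the same name: m↦r, m↦w.
  (\exists m\, \neg D(m,m)) \land ((\exists k\, \exists r\, (F(k,k) \lor \neg D(r,r))) \lor (\forall p\, \forall w\, (\neg L(p) \lor \neg F(w,w))))
Pull the quantifiers to the front (each side's bound variable is not free in the other side):
  \exists m\, \exists k\, \exists r\, \forall p\, \forall w\, (\neg D(m,m) \land (F(k,k) \lor \neg D(r,r) \lor \neg L(p) \lor \neg F(w,w)))

\exists m\, \exists k\, \exists r\, \forall p\, \forall w\, (\neg D(m,m) \land (F(k,k) \lor \neg D(r,r) \lor \neg L(p) \lor \neg F(w,w)))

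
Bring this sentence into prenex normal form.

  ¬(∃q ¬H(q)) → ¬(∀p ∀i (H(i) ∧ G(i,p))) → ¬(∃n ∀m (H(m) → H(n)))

Rewrite implications/biconditionals: A → B as ¬A ∨ B.
  ¬¬(∃q ¬H(q)) ∨ ¬¬(∀p ∀i (H(i) ∧ G(i,p))) ∨ ¬(∃n ∀m (¬H(m) ∨ H(n)))
Push ¬ through the quantifiers and connectives to reach negation normal form:
  (∃q ¬H(q)) ∨ (∀p ∀i (H(i) ∧ G(i,p))) ∨ (∀n ∃m (H(m) ∧ ¬H(n)))
All bound variables are already distinct, so no renaming is needed.
Extract every quantifier outward, since the variables are now distinct and don't occur free across branches:
  ∃q ∀p ∀i ∀n ∃m (¬H(q) ∨ H(i) ∧ G(i,p) ∨ H(m) ∧ ¬H(n))

∃q ∀p ∀i ∀n ∃m (¬H(q) ∨ H(i) ∧ G(i,p) ∨ H(m) ∧ ¬H(n))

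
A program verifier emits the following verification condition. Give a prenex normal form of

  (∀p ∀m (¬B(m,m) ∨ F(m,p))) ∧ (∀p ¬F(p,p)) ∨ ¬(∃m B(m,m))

∀p ∀m ∀r ∀z ((¬B(m,m) ∨ F(m,p)) ∧ ¬F(r,r) ∨ ¬B(z,z))

Push ¬ through the quantifiers and connectives to reach negation normal form:
  (∀p ∀m (¬B(m,m) ∨ F(m,p))) ∧ (∀p ¬F(p,p)) ∨ (∀m ¬B(m,m))
Give each quantifier a distinct variable: p↦r, m↦z.
  (∀p ∀m (¬B(m,m) ∨ F(m,p))) ∧ (∀r ¬F(r,r)) ∨ (∀z ¬B(z,z))
Extract every quantifier outward, since the variables are now distinct and don't occur free across branches:
  ∀p ∀m ∀r ∀z ((¬B(m,m) ∨ F(m,p)) ∧ ¬F(r,r) ∨ ¬B(z,z))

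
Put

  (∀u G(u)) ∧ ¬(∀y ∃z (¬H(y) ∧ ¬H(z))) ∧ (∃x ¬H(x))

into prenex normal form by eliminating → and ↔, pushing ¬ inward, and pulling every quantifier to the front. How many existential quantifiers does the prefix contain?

2

Drive negations inward (¬∀x A ≡ ∃x ¬A, ¬∃x A ≡ ∀x ¬A, De Morgan for ∧/∨):
  (∀u G(u)) ∧ (∃y ∀z (H(y) ∨ H(z))) ∧ (∃x ¬H(x))
All bound variables are already distinct, so no renaming is needed.
Extract every quantifier outward, since the variables are now distinct and don't occur free across branches:
  ∀u ∃y ∀z ∃x (G(u) ∧ (H(y) ∨ H(z)) ∧ ¬H(x))
The prefix is ∀u ∃y ∀z ∃x: 2 universal, 2 existential.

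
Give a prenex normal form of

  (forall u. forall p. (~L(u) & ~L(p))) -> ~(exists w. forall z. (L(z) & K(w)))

exists u. exists p. forall w. exists z. (L(u) | L(p) | ~L(z) | ~K(w))

First replace A → B with ¬A ∨ B.
  ~(forall u. forall p. (~L(u) & ~L(p))) | ~(exists w. forall z. (L(z) & K(w)))
Move each ¬ inward, flipping quantifiers it crosses:
  (exists u. exists p. (L(u) | L(p))) | (forall w. exists z. (~L(z) | ~K(w)))
Extract every quantifier outward, since the variables are now distinct and don't occur free across branches:
  exists u. exists p. forall w. exists z. (L(u) | L(p) | ~L(z) | ~K(w))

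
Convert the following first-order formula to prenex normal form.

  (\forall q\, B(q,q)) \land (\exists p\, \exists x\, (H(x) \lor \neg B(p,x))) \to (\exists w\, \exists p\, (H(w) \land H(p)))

First replace A → B with ¬A ∨ B.
  \neg ((\forall q\, B(q,q)) \land (\exists p\, \exists x\, (H(x) \lor \neg B(p,x)))) \lor (\exists w\, \exists p\, (H(w) \land H(p)))
Drive negations inward (¬∀x A ≡ ∃x ¬A, ¬∃x A ≡ ∀x ¬A, De Morgan for ∧/∨):
  (\exists q\, \neg B(q,q)) \lor (\forall p\, \forall x\, (\neg H(x) \land B(p,x))) \lor (\exists w\, \exists p\, (H(w) \land H(p)))
Standardize variables apart so no two quantifiers bind the same name: p↦u1.
  (\exists q\, \neg B(q,q)) \lor (\forall p\, \forall x\, (\neg H(x) \land B(p,x))) \lor (\exists w\, \exists u1\, (H(w) \land H(u1)))
Finally move all quantifiers to the prefix:
  \exists q\, \forall p\, \forall x\, \exists w\, \exists u1\, (\neg B(q,q) \lor \neg H(x) \land B(p,x) \lor H(w) \land H(u1))

\exists q\, \forall p\, \forall x\, \exists w\, \exists u1\, (\neg B(q,q) \lor \neg H(x) \land B(p,x) \lor H(w) \land H(u1))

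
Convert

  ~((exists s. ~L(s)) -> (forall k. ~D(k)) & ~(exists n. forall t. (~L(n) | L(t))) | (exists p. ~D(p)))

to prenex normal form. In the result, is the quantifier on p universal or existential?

Rewrite implications/biconditionals: A → B as ¬A ∨ B.
  ~(~(exists s. ~L(s)) | (forall k. ~D(k)) & ~(exists n. forall t. (~L(n) | L(t))) | (exists p. ~D(p)))
Move each ¬ inward, flipping quantifiers it crosses:
  (exists s. ~L(s)) & ((exists k. D(k)) | (exists n. forall t. (~L(n) | L(t)))) & (forall p. D(p))
All bound variables are already distinct, so no renaming is needed.
Finally move all quantifiers to the prefix:
  exists s. exists k. exists n. forall t. forall p. (~L(s) & (D(k) | ~L(n) | L(t)) & D(p))
The quantifier exists p sits under an odd number of negations (counting the antecedent side of each →), so it flips to forall p.

universal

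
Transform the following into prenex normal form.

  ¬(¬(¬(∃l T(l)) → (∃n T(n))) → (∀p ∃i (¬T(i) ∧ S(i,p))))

∀l ∀n ∃p ∀i (¬T(l) ∧ ¬T(n) ∧ (T(i) ∨ ¬S(i,p)))

Rewrite implications/biconditionals: A → B as ¬A ∨ B.
  ¬(¬¬(¬¬(∃l T(l)) ∨ (∃n T(n))) ∨ (∀p ∃i (¬T(i) ∧ S(i,p))))
Push ¬ through the quantifiers and connectives to reach negation normal form:
  (∀l ¬T(l)) ∧ (∀n ¬T(n)) ∧ (∃p ∀i (T(i) ∨ ¬S(i,p)))
All bound variables are already distinct, so no renaming is needed.
Extract every quantifier outward, since the variables are now distinct and don't occur free across branches:
  ∀l ∀n ∃p ∀i (¬T(l) ∧ ¬T(n) ∧ (T(i) ∨ ¬S(i,p)))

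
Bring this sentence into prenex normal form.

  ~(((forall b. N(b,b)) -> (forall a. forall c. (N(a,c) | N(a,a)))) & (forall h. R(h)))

Rewrite implications/biconditionals: A → B as ¬A ∨ B.
  ~((~(forall b. N(b,b)) | (forall a. forall c. (N(a,c) | N(a,a)))) & (forall h. R(h)))
Drive negations inward (¬∀x A ≡ ∃x ¬A, ¬∃x A ≡ ∀x ¬A, De Morgan for ∧/∨):
  (forall b. N(b,b)) & (exists a. exists c. (~N(a,c) & ~N(a,a))) | (exists h. ~R(h))
Finally move all quantifiers to the prefix:
  forall b. exists a. exists c. exists h. (N(b,b) & ~N(a,c) & ~N(a,a) | ~R(h))

forall b. exists a. exists c. exists h. (N(b,b) & ~N(a,c) & ~N(a,a) | ~R(h))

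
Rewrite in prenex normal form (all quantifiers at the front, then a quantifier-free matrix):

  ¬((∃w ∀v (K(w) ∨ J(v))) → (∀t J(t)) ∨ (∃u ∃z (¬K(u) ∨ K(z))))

∃w ∀v ∃t ∀u ∀z ((K(w) ∨ J(v)) ∧ ¬J(t) ∧ K(u) ∧ ¬K(z))

Eliminate → and ↔ using ¬ and ∨.
  ¬(¬(∃w ∀v (K(w) ∨ J(v))) ∨ (∀t J(t)) ∨ (∃u ∃z (¬K(u) ∨ K(z))))
Move each ¬ inward, flipping quantifiers it crosses:
  (∃w ∀v (K(w) ∨ J(v))) ∧ (∃t ¬J(t)) ∧ (∀u ∀z (K(u) ∧ ¬K(z)))
All bound variables are already distinct, so no renaming is needed.
Finally move all quantifiers to the prefix:
  ∃w ∀v ∃t ∀u ∀z ((K(w) ∨ J(v)) ∧ ¬J(t) ∧ K(u) ∧ ¬K(z))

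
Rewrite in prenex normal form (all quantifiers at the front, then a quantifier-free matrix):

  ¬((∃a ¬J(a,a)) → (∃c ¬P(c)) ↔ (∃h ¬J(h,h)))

∀a ∃c ∀h ∃z ∃p ∀v ((J(a,a) ∨ ¬P(c)) ∧ J(h,h) ∨ ¬J(z,z) ∧ ¬J(p,p) ∧ P(v))

First replace A → B with ¬A ∨ B; A ↔ B as (¬A ∨ B) ∧ (¬B ∨ A).
  ¬((¬(¬(∃a ¬J(a,a)) ∨ (∃c ¬P(c))) ∨ (∃h ¬J(h,h))) ∧ (¬(∃h ¬J(h,h)) ∨ ¬(∃a ¬J(a,a)) ∨ (∃c ¬P(c))))
Move each ¬ inward, flipping quantifiers it crosses:
  ((∀a J(a,a)) ∨ (∃c ¬P(c))) ∧ (∀h J(h,h)) ∨ (∃h ¬J(h,h)) ∧ (∃a ¬J(a,a)) ∧ (∀c P(c))
Give each quantifier a distinct variable: h↦z, a↦p, c↦v.
  ((∀a J(a,a)) ∨ (∃c ¬P(c))) ∧ (∀h J(h,h)) ∨ (∃z ¬J(z,z)) ∧ (∃p ¬J(p,p)) ∧ (∀v P(v))
Finally move all quantifiers to the prefix:
  ∀a ∃c ∀h ∃z ∃p ∀v ((J(a,a) ∨ ¬P(c)) ∧ J(h,h) ∨ ¬J(z,z) ∧ ¬J(p,p) ∧ P(v))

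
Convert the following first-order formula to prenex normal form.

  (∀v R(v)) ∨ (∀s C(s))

All bound variables are already distinct, so no renaming is needed.
Extract every quantifier outward, since the variables are now distinct and don't occur free across branches:
  ∀v ∀s (R(v) ∨ C(s))

∀v ∀s (R(v) ∨ C(s))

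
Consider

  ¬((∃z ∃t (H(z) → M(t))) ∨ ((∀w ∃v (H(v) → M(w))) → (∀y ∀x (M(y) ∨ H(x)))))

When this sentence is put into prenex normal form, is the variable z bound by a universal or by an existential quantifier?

Eliminate → and ↔ using ¬ and ∨.
  ¬((∃z ∃t (¬H(z) ∨ M(t))) ∨ ¬(∀w ∃v (¬H(v) ∨ M(w))) ∨ (∀y ∀x (M(y) ∨ H(x))))
Push ¬ through the quantifiers and connectives to reach negation normal form:
  (∀z ∀t (H(z) ∧ ¬M(t))) ∧ (∀w ∃v (¬H(v) ∨ M(w))) ∧ (∃y ∃x (¬M(y) ∧ ¬H(x)))
All bound variables are already distinct, so no renaming is needed.
Pull the quantifiers to the front (each side's bound variable is not free in the other side):
  ∀z ∀t ∀w ∃v ∃y ∃x (H(z) ∧ ¬M(t) ∧ (¬H(v) ∨ M(w)) ∧ ¬M(y) ∧ ¬H(x))
The quantifier ∃z sits under an odd number of negations (counting the antecedent side of each →), so it flips to ∀z.

universal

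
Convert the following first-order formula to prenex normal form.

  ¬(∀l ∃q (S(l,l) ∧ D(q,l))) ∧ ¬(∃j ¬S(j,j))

∃l ∀q ∀j ((¬S(l,l) ∨ ¬D(q,l)) ∧ S(j,j))

Push ¬ through the quantifiers and connectives to reach negation normal form:
  (∃l ∀q (¬S(l,l) ∨ ¬D(q,l))) ∧ (∀j S(j,j))
All bound variables are already distinct, so no renaming is needed.
Pull the quantifiers to the front (each side's bound variable is not free in the other side):
  ∃l ∀q ∀j ((¬S(l,l) ∨ ¬D(q,l)) ∧ S(j,j))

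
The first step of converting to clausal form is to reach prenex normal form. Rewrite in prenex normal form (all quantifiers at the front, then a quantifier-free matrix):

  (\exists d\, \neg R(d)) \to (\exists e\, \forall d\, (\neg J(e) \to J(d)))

Eliminate → and ↔ using ¬ and ∨.
  \neg (\exists d\, \neg R(d)) \lor (\exists e\, \forall d\, (\neg \neg J(e) \lor J(d)))
Push ¬ through the quantifiers and connectives to reach negation normal form:
  (\forall d\, R(d)) \lor (\exists e\, \forall d\, (J(e) \lor J(d)))
Standardize variables apart so no two quantifiers bind the same name: d↦v1.
  (\forall d\, R(d)) \lor (\exists e\, \forall v1\, (J(e) \lor J(v1)))
Extract every quantifier outward, since the variables are now distinct and don't occur free across branches:
  \forall d\, \exists e\, \forall v1\, (R(d) \lor J(e) \lor J(v1))

\forall d\, \exists e\, \forall v1\, (R(d) \lor J(e) \lor J(v1))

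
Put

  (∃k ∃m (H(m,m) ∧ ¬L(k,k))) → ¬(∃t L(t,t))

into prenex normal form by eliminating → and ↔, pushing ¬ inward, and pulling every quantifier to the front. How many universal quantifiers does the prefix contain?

First replace A → B with ¬A ∨ B.
  ¬(∃k ∃m (H(m,m) ∧ ¬L(k,k))) ∨ ¬(∃t L(t,t))
Push ¬ through the quantifiers and connectives to reach negation normal form:
  (∀k ∀m (¬H(m,m) ∨ L(k,k))) ∨ (∀t ¬L(t,t))
All bound variables are already distinct, so no renaming is needed.
Extract every quantifier outward, since the variables are now distinct and don't occur free across branches:
  ∀k ∀m ∀t (¬H(m,m) ∨ L(k,k) ∨ ¬L(t,t))
The prefix is ∀k ∀m ∀t: 3 universal, 0 existential.

3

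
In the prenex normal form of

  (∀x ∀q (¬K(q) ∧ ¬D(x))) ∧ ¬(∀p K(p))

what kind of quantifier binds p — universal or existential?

Move each ¬ inward, flipping quantifiers it crosses:
  (∀x ∀q (¬K(q) ∧ ¬D(x))) ∧ (∃p ¬K(p))
Extract every quantifier outward, since the variables are now distinct and don't occur free across branches:
  ∀x ∀q ∃p (¬K(q) ∧ ¬D(x) ∧ ¬K(p))
The quantifier ∀p sits under an odd number of negations, so it flips to ∃p.

existential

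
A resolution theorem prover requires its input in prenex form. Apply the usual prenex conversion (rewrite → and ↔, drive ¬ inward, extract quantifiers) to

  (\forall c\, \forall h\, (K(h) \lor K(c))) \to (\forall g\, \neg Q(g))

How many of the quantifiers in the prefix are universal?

Eliminate → and ↔ using ¬ and ∨.
  \neg (\forall c\, \forall h\, (K(h) \lor K(c))) \lor (\forall g\, \neg Q(g))
Move each ¬ inward, flipping quantifiers it crosses:
  (\exists c\, \exists h\, (\neg K(h) \land \neg K(c))) \lor (\forall g\, \neg Q(g))
Finally move all quantifiers to the prefix:
  \exists c\, \exists h\, \forall g\, (\neg K(h) \land \neg K(c) \lor \neg Q(g))
The prefix is \exists c \exists h \forall g: 1 universal, 2 existential.

1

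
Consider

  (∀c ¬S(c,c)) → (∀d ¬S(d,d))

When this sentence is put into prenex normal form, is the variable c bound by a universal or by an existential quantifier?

First replace A → B with ¬A ∨ B.
  ¬(∀c ¬S(c,c)) ∨ (∀d ¬S(d,d))
Move each ¬ inward, flipping quantifiers it crosses:
  (∃c S(c,c)) ∨ (∀d ¬S(d,d))
All bound variables are already distinct, so no renaming is needed.
Pull the quantifiers to the front (each side's bound variable is not free in the other side):
  ∃c ∀d (S(c,c) ∨ ¬S(d,d))
The quantifier ∀c sits under an odd number of negations (counting the antecedent side of each →), so it flips to ∃c.

existential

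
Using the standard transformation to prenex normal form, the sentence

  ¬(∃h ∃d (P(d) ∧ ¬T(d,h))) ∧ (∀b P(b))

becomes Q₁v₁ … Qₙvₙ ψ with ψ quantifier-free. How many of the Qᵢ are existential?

0

Push ¬ through the quantifiers and connectives to reach negation normal form:
  (∀h ∀d (¬P(d) ∨ T(d,h))) ∧ (∀b P(b))
Finally move all quantifiers to the prefix:
  ∀h ∀d ∀b ((¬P(d) ∨ T(d,h)) ∧ P(b))
The prefix is ∀h ∀d ∀b: 3 universal, 0 existential.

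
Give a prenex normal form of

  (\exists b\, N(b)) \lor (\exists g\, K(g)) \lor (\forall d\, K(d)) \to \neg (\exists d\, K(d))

\forall b\, \forall g\, \exists d\, \forall u1\, (\neg N(b) \land \neg K(g) \land \neg K(d) \lor \neg K(u1))

Rewrite implications/biconditionals: A → B as ¬A ∨ B.
  \neg ((\exists b\, N(b)) \lor (\exists g\, K(g)) \lor (\forall d\, K(d))) \lor \neg (\exists d\, K(d))
Move each ¬ inward, flipping quantifiers it crosses:
  (\forall b\, \neg N(b)) \land (\forall g\, \neg K(g)) \land (\exists d\, \neg K(d)) \lor (\forall d\, \neg K(d))
Give each quantifier a distinct variable: d↦u1.
  (\forall b\, \neg N(b)) \land (\forall g\, \neg K(g)) \land (\exists d\, \neg K(d)) \lor (\forall u1\, \neg K(u1))
Pull the quantifiers to the front (each side's bound variable is not free in the other side):
  \forall b\, \forall g\, \exists d\, \forall u1\, (\neg N(b) \land \neg K(g) \land \neg K(d) \lor \neg K(u1))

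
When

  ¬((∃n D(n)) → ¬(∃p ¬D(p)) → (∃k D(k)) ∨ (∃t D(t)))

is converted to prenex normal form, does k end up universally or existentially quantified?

universal

Eliminate → and ↔ using ¬ and ∨.
  ¬(¬(∃n D(n)) ∨ ¬¬(∃p ¬D(p)) ∨ (∃k D(k)) ∨ (∃t D(t)))
Push ¬ through the quantifiers and connectives to reach negation normal form:
  (∃n D(n)) ∧ (∀p D(p)) ∧ (∀k ¬D(k)) ∧ (∀t ¬D(t))
All bound variables are already distinct, so no renaming is needed.
Finally move all quantifiers to the prefix:
  ∃n ∀p ∀k ∀t (D(n) ∧ D(p) ∧ ¬D(k) ∧ ¬D(t))
The quantifier ∃k sits under an odd number of negations (counting the antecedent side of each →), so it flips to ∀k.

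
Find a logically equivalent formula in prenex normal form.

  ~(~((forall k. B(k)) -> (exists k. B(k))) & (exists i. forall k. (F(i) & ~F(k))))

exists k. exists v. forall i. exists z. (~B(k) | B(v) | ~F(i) | F(z))

Rewrite implications/biconditionals: A → B as ¬A ∨ B.
  ~(~(~(forall k. B(k)) | (exists k. B(k))) & (exists i. forall k. (F(i) & ~F(k))))
Move each ¬ inward, flipping quantifiers it crosses:
  (exists k. ~B(k)) | (exists k. B(k)) | (forall i. exists k. (~F(i) | F(k)))
Rename bound variables to avoid capture: k↦v, k↦z.
  (exists k. ~B(k)) | (exists v. B(v)) | (forall i. exists z. (~F(i) | F(z)))
Extract every quantifier outward, since the variables are now distinct and don't occur free across branches:
  exists k. exists v. forall i. exists z. (~B(k) | B(v) | ~F(i) | F(z))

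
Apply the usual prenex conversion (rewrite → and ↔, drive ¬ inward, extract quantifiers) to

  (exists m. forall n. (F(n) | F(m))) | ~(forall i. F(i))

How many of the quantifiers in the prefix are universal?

1

Move each ¬ inward, flipping quantifiers it crosses:
  (exists m. forall n. (F(n) | F(m))) | (exists i. ~F(i))
Pull the quantifiers to the front (each side's bound variable is not free in the other side):
  exists m. forall n. exists i. (F(n) | F(m) | ~F(i))
The prefix is exists m forall n exists i: 1 universal, 2 existential.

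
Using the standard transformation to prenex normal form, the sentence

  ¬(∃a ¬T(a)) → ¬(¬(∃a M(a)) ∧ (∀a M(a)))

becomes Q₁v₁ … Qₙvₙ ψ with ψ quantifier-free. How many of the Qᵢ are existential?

Rewrite implications/biconditionals: A → B as ¬A ∨ B.
  ¬¬(∃a ¬T(a)) ∨ ¬(¬(∃a M(a)) ∧ (∀a M(a)))
Drive negations inward (¬∀x A ≡ ∃x ¬A, ¬∃x A ≡ ∀x ¬A, De Morgan for ∧/∨):
  (∃a ¬T(a)) ∨ (∃a M(a)) ∨ (∃a ¬M(a))
Rename bound variables to avoid capture: a↦v, a↦w.
  (∃a ¬T(a)) ∨ (∃v M(v)) ∨ (∃w ¬M(w))
Finally move all quantifiers to the prefix:
  ∃a ∃v ∃w (¬T(a) ∨ M(v) ∨ ¬M(w))
The prefix is ∃a ∃v ∃w: 0 universal, 3 existential.

3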